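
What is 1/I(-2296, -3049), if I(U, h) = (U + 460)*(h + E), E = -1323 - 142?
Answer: 1/8287704 ≈ 1.2066e-7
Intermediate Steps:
E = -1465
I(U, h) = (-1465 + h)*(460 + U) (I(U, h) = (U + 460)*(h - 1465) = (460 + U)*(-1465 + h) = (-1465 + h)*(460 + U))
1/I(-2296, -3049) = 1/(-673900 - 1465*(-2296) + 460*(-3049) - 2296*(-3049)) = 1/(-673900 + 3363640 - 1402540 + 7000504) = 1/8287704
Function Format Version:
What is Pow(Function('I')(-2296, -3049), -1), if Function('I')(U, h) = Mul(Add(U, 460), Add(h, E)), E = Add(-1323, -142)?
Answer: Rational(1, 8287704) ≈ 1.2066e-7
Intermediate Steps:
E = -1465
Function('I')(U, h) = Mul(Add(-1465, h), Add(460, U)) (Function('I')(U, h) = Mul(Add(U, 460), Add(h, -1465)) = Mul(Add(460, U), Add(-1465, h)) = Mul(Add(-1465, h), Add(460, U)))
Pow(Function('I')(-2296, -3049), -1) = Pow(Add(-673900, Mul(-1465, -2296), Mul(460, -3049), Mul(-2296, -3049)), -1) = Pow(Add(-673900, 3363640, -1402540, 7000504), -1) = Pow(8287704, -1) = Rational(1, 8287704)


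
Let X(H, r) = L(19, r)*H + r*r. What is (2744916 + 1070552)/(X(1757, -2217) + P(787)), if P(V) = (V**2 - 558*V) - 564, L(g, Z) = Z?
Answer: 3815468/1199479 ≈ 3.1809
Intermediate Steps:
X(H, r) = r**2 + H*r (X(H, r) = r*H + r*r = H*r + r**2 = r**2 + H*r)
P(V) = -564 + V**2 - 558*V
(2744916 + 1070552)/(X(1757, -2217) + P(787)) = (2744916 + 1070552)/(-2217*(1757 - 2217) + (-564 + 787**2 - 558*787)) = 3815468/(-2217*(-460) + (-564 + 619369 - 439146)) = 3815468/(1019820 + 179659) = 3815468/1199479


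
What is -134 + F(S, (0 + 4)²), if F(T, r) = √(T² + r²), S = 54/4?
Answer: -134 + √1753/2 ≈ -113.07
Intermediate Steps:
S = 27/2 (S = 54*(¼) = 27/2 ≈ 13.500)
-134 + F(S, (0 + 4)²) = -134 + √((27/2)² + ((0 + 4)²)²) = -134 + √(729/4 + (4²)²) = -134 + √(729/4 + 16²) = -134 + √(729/4 + 256) = -134 + √(1753/4) = -134 + √1753/2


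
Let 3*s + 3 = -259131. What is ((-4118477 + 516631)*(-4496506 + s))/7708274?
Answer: 8253421201932/3854137 ≈ 2.1414e+6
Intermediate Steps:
s = -86378 (s = -1 + (⅓)*(-259131) = -1 - 86377 = -86378)
((-4118477 + 516631)*(-4496506 + s))/7708274 = ((-4118477 + 516631)*(-4496506 - 86378))/7708274 = -3601846*(-4582884)*(1/7708274) = 16506842403864*(1/7708274) = 8253421201932/3854137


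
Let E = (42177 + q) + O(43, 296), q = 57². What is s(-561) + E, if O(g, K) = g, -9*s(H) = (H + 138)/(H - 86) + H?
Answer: 88376177/1941 ≈ 45531.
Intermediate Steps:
q = 3249
s(H) = -H/9 - (138 + H)/(9*(-86 + H)) (s(H) = -((H + 138)/(H - 86) + H)/9 = -((138 + H)/(-86 + H) + H)/9 = -(H + (138 + H)/(-86 + H))/9 = -H/9 - (138 + H)/(9*(-86 + H)))
E = 45469 (E = (42177 + 3249) + 43 = 45426 + 43 = 45469)
s(-561) + E = (-138 - 1*(-561)² + 85*(-561))/(9*(-86 - 561)) + 45469 = (⅑)*(-138 - 1*314721 - 47685)/(-647) + 45469 = (⅑)*(-1/647)*(-138 - 314721 - 47685) + 45469 = (⅑)*(-1/647)*(-362544) + 45469 = 120848/1941 + 45469 = 88376177/1941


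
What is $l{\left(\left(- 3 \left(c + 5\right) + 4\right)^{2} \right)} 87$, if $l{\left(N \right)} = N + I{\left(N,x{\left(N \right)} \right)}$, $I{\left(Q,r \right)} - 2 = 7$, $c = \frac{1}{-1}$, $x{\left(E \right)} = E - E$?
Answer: $6351$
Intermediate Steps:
$x{\left(E \right)} = 0$
$c = -1$
$I{\left(Q,r \right)} = 9$ ($I{\left(Q,r \right)} = 2 + 7 = 9$)
$l{\left(N \right)} = 9 + N$ ($l{\left(N \right)} = N + 9 = 9 + N$)
$l{\left(\left(- 3 \left(c + 5\right) + 4\right)^{2} \right)} 87 = \left(9 + \left(- 3 \left(-1 + 5\right) + 4\right)^{2}\right) 87 = \left(9 + \left(\left(-3\right) 4 + 4\right)^{2}\right) 87 = \left(9 + \left(-12 + 4\right)^{2}\right) 87 = \left(9 + \left(-8\right)^{2}\right) 87 = \left(9 + 64\right) 87 = 73 \cdot 87 = 6351$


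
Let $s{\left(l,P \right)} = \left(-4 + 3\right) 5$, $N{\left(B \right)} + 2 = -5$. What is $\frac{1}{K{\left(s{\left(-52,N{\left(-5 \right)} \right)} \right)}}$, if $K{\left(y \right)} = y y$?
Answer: $\frac{1}{25} \approx 0.04$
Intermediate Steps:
$N{\left(B \right)} = -7$ ($N{\left(B \right)} = -2 - 5 = -7$)
$s{\left(l,P \right)} = -5$ ($s{\left(l,P \right)} = \left(-1\right) 5 = -5$)
$K{\left(y \right)} = y^{2}$
$\frac{1}{K{\left(s{\left(-52,N{\left(-5 \right)} \right)} \right)}} = \frac{1}{\left(-5\right)^{2}} = \frac{1}{25}$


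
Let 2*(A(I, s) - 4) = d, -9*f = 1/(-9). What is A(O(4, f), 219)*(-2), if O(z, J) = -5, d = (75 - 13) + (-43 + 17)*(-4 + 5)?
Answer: -44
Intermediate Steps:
f = 1/81 (f = -1/9/(-9) = -1/9*(-1/9) = 1/81 ≈ 0.012346)
d = 36 (d = 62 - 26*1 = 62 - 26 = 36)
A(I, s) = 22 (A(I, s) = 4 + (1/2)*36 = 4 + 18 = 22)
A(O(4, f), 219)*(-2) = 22*(-2) = -44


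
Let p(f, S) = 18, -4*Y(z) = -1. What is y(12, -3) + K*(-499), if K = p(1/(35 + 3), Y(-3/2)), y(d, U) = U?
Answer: -8985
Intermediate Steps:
Y(z) = ¼ (Y(z) = -¼*(-1) = ¼)
K = 18
y(12, -3) + K*(-499) = -3 + 18*(-499) = -3 - 8982 = -8985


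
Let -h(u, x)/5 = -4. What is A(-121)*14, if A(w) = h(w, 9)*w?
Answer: -33880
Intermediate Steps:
h(u, x) = 20 (h(u, x) = -5*(-4) = 20)
A(w) = 20*w
A(-121)*14 = (20*(-121))*14 = -2420*14 = -33880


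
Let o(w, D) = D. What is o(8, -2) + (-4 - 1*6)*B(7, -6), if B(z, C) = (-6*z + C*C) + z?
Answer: -12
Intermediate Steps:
B(z, C) = C**2 - 5*z (B(z, C) = (-6*z + C**2) + z = (C**2 - 6*z) + z = C**2 - 5*z)
o(8, -2) + (-4 - 1*6)*B(7, -6) = -2 + (-4 - 1*6)*((-6)**2 - 5*7) = -2 + (-4 - 6)*(36 - 35) = -2 - 10*1 = -2 - 10 = -12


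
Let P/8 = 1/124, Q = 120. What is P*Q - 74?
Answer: -2054/31 ≈ -66.258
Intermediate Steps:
P = 2/31 (P = 8/124 = 8*(1/124) = 2/31 ≈ 0.064516)
P*Q - 74 = (2/31)*120 - 74 = 240/31 - 74 = -2054/31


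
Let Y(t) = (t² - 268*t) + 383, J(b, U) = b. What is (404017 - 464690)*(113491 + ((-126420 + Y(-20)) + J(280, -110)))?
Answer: 394738538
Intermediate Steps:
Y(t) = 383 + t² - 268*t
(404017 - 464690)*(113491 + ((-126420 + Y(-20)) + J(280, -110))) = (404017 - 464690)*(113491 + ((-126420 + (383 + (-20)² - 268*(-20))) + 280)) = -60673*(113491 + ((-126420 + (383 + 400 + 5360)) + 280)) = -60673*(113491 + ((-126420 + 6143) + 280)) = -60673*(113491 + (-120277 + 280)) = -60673*(113491 - 119997) = -60673*(-6506) = 394738538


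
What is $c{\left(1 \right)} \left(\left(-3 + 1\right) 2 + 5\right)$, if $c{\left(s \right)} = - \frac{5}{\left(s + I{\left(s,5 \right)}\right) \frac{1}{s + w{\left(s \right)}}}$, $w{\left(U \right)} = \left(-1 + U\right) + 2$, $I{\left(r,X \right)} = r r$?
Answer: $- \frac{15}{2} \approx -7.5$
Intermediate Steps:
$I{\left(r,X \right)} = r^{2}$
$w{\left(U \right)} = 1 + U$
$c{\left(s \right)} = - \frac{5 \left(1 + 2 s\right)}{s + s^{2}}$ ($c{\left(s \right)} = - \frac{5}{\left(s + s^{2}\right) \frac{1}{s + \left(1 + s\right)}} = - \frac{5}{\left(s + s^{2}\right) \frac{1}{1 + 2 s}} = - \frac{5}{\frac{1}{1 + 2 s} \left(s + s^{2}\right)} = - 5 \frac{1 + 2 s}{s + s^{2}} = - \frac{5 \left(1 + 2 s\right)}{s + s^{2}}$)
$c{\left(1 \right)} \left(\left(-3 + 1\right) 2 + 5\right) = \frac{5 \left(-1 - 2\right)}{1 \left(1 + 1\right)} \left(\left(-3 + 1\right) 2 + 5\right) = 5 \cdot 1 \cdot \frac{1}{2} \left(-1 - 2\right) \left(\left(-2\right) 2 + 5\right) = 5 \cdot 1 \cdot \frac{1}{2} \left(-3\right) \left(-4 + 5\right) = \left(- \frac{15}{2}\right) 1 = - \frac{15}{2}$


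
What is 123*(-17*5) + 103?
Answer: -10352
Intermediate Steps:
123*(-17*5) + 103 = 123*(-85) + 103 = -10455 + 103 = -10352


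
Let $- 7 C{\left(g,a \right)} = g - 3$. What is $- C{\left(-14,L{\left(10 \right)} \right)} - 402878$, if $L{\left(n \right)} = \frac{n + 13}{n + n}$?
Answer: $- \frac{2820163}{7} \approx -4.0288 \cdot 10^{5}$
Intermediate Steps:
$L{\left(n \right)} = \frac{13 + n}{2 n}$
$C{\left(g,a \right)} = \frac{3}{7} - \frac{g}{7}$ ($C{\left(g,a \right)} = - \frac{g - 3}{7} = - \frac{-3 + g}{7} = \frac{3}{7} - \frac{g}{7}$)
$- C{\left(-14,L{\left(10 \right)} \right)} - 402878 = - (\frac{3}{7} - -2) - 402878 = - (\frac{3}{7} + 2) - 402878 = \left(-1\right) \frac{17}{7} - 402878 = - \frac{17}{7} - 402878 = - \frac{2820163}{7}$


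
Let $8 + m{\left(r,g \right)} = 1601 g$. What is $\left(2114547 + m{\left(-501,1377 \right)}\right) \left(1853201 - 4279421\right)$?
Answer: $-10479125621520$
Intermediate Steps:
$m{\left(r,g \right)} = -8 + 1601 g$
$\left(2114547 + m{\left(-501,1377 \right)}\right) \left(1853201 - 4279421\right) = \left(2114547 + \left(-8 + 1601 \cdot 1377\right)\right) \left(1853201 - 4279421\right) = \left(2114547 + \left(-8 + 2204577\right)\right) \left(-2426220\right) = \left(2114547 + 2204569\right) \left(-2426220\right) = 4319116 \left(-2426220\right) = -10479125621520$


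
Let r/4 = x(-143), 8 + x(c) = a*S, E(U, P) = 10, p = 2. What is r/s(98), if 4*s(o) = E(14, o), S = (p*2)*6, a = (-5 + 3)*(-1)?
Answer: 64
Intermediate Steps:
a = 2 (a = -2*(-1) = 2)
S = 24 (S = (2*2)*6 = 4*6 = 24)
s(o) = 5/2 (s(o) = (¼)*10 = 5/2)
x(c) = 40 (x(c) = -8 + 2*24 = -8 + 48 = 40)
r = 160 (r = 4*40 = 160)
r/s(98) = 160/(5/2) = 160*(⅖) = 64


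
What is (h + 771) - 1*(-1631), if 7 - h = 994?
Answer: 1415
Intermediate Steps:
h = -987 (h = 7 - 1*994 = 7 - 994 = -987)
(h + 771) - 1*(-1631) = (-987 + 771) - 1*(-1631) = -216 + 1631 = 1415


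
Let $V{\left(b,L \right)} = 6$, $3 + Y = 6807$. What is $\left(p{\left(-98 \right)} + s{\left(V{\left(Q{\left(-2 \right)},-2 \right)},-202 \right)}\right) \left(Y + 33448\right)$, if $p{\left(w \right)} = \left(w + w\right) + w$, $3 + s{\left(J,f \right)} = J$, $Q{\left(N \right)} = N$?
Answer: $-11713332$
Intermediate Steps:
$Y = 6804$ ($Y = -3 + 6807 = 6804$)
$s{\left(J,f \right)} = -3 + J$
$p{\left(w \right)} = 3 w$ ($p{\left(w \right)} = 2 w + w = 3 w$)
$\left(p{\left(-98 \right)} + s{\left(V{\left(Q{\left(-2 \right)},-2 \right)},-202 \right)}\right) \left(Y + 33448\right) = \left(3 \left(-98\right) + \left(-3 + 6\right)\right) \left(6804 + 33448\right) = \left(-294 + 3\right) 40252 = \left(-291\right) 40252 = -11713332$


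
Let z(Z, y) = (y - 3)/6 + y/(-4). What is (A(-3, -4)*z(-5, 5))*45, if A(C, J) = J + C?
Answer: 1155/4 ≈ 288.75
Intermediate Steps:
A(C, J) = C + J
z(Z, y) = -½ - y/12 (z(Z, y) = (-3 + y)*(⅙) + y*(-¼) = (-½ + y/6) - y/4 = -½ - y/12)
(A(-3, -4)*z(-5, 5))*45 = ((-3 - 4)*(-½ - 1/12*5))*45 = -7*(-½ - 5/12)*45 = -7*(-11/12)*45 = (77/12)*45 = 1155/4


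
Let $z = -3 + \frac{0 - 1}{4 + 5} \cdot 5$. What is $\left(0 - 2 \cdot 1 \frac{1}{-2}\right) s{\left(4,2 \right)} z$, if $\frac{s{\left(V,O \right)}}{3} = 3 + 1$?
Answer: $- \frac{128}{3} \approx -42.667$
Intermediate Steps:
$s{\left(V,O \right)} = 12$ ($s{\left(V,O \right)} = 3 \left(3 + 1\right) = 3 \cdot 4 = 12$)
$z = - \frac{32}{9}$ ($z = -3 + - \frac{1}{9} \cdot 5 = -3 + \left(-1\right) \frac{1}{9} \cdot 5 = -3 - \frac{5}{9} = - \frac{32}{9} \approx -3.5556$)
$\left(0 - 2 \cdot 1 \frac{1}{-2}\right) s{\left(4,2 \right)} z = \left(0 - 2 \cdot 1 \frac{1}{-2}\right) 12 \left(- \frac{32}{9}\right) = \left(0 - 2 \cdot 1 \left(- \frac{1}{2}\right)\right) 12 \left(- \frac{32}{9}\right) = \left(0 - -1\right) 12 \left(- \frac{32}{9}\right) = \left(0 + 1\right) 12 \left(- \frac{32}{9}\right) = 1 \cdot 12 \left(- \frac{32}{9}\right) = 12 \left(- \frac{32}{9}\right) = - \frac{128}{3}$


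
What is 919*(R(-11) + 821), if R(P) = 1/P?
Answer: 8298570/11 ≈ 7.5442e+5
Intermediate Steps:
919*(R(-11) + 821) = 919*(1/(-11) + 821) = 919*(-1/11 + 821) = 919*(9030/11) = 8298570/11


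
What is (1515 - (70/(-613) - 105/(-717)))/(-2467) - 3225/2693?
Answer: -1763341132365/973338446917 ≈ -1.8116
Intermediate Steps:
(1515 - (70/(-613) - 105/(-717)))/(-2467) - 3225/2693 = (1515 - (70*(-1/613) - 105*(-1/717)))*(-1/2467) - 3225*1/2693 = (1515 - (-70/613 + 35/239))*(-1/2467) - 3225/2693 = (1515 - 1*4725/146507)*(-1/2467) - 3225/2693 = (1515 - 4725/146507)*(-1/2467) - 3225/2693 = (221953380/146507)*(-1/2467) - 3225/2693 = -221953380/361432769 - 3225/2693 = -1763341132365/973338446917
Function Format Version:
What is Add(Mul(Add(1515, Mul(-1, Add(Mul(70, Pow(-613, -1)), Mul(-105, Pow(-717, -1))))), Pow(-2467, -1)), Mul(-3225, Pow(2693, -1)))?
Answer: Rational(-1763341132365, 973338446917) ≈ -1.8116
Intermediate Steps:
Add(Mul(Add(1515, Mul(-1, Add(Mul(70, Pow(-613, -1)), Mul(-105, Pow(-717, -1))))), Pow(-2467, -1)), Mul(-3225, Pow(2693, -1))) = Add(Mul(Add(1515, Mul(-1, Add(Mul(70, Rational(-1, 613)), Mul(-105, Rational(-1, 717))))), Rational(-1, 2467)), Mul(-3225, Rational(1, 2693))) = Add(Mul(Add(1515, Mul(-1, Add(Rational(-70, 613), Rational(35, 239)))), Rational(-1, 2467)), Rational(-3225, 2693)) = Add(Mul(Add(1515, Mul(-1, Rational(4725, 146507))), Rational(-1, 2467)), Rational(-3225, 2693)) = Add(Mul(Add(1515, Rational(-4725, 146507)), Rational(-1, 2467)), Rational(-3225, 2693)) = Add(Mul(Rational(221953380, 146507), Rational(-1, 2467)), Rational(-3225, 2693)) = Add(Rational(-221953380, 361432769), Rational(-3225, 2693)) = Rational(-1763341132365, 973338446917)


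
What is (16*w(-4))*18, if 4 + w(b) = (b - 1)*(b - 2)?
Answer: 7488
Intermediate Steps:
w(b) = -4 + (-1 + b)*(-2 + b) (w(b) = -4 + (b - 1)*(b - 2) = -4 + (-1 + b)*(-2 + b))
(16*w(-4))*18 = (16*(-2 + (-4)² - 3*(-4)))*18 = (16*(-2 + 16 + 12))*18 = (16*26)*18 = 416*18 = 7488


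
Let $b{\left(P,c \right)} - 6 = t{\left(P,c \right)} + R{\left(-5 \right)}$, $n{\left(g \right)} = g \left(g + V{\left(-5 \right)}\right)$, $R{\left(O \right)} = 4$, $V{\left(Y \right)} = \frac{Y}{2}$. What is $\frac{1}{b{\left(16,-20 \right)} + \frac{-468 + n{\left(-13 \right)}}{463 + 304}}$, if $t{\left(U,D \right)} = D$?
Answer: $- \frac{118}{1221} \approx -0.096642$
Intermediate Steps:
$V{\left(Y \right)} = \frac{Y}{2}$ ($V{\left(Y \right)} = Y \frac{1}{2} = \frac{Y}{2}$)
$n{\left(g \right)} = g \left(- \frac{5}{2} + g\right)$ ($n{\left(g \right)} = g \left(g + \frac{1}{2} \left(-5\right)\right) = g \left(g - \frac{5}{2}\right) = g \left(- \frac{5}{2} + g\right)$)
$b{\left(P,c \right)} = 10 + c$ ($b{\left(P,c \right)} = 6 + \left(c + 4\right) = 6 + \left(4 + c\right) = 10 + c$)
$\frac{1}{b{\left(16,-20 \right)} + \frac{-468 + n{\left(-13 \right)}}{463 + 304}} = \frac{1}{\left(10 - 20\right) + \frac{-468 + \frac{1}{2} \left(-13\right) \left(-5 + 2 \left(-13\right)\right)}{463 + 304}} = \frac{1}{-10 + \frac{-468 + \frac{1}{2} \left(-13\right) \left(-5 - 26\right)}{767}} = \frac{1}{-10 + \left(-468 + \frac{1}{2} \left(-13\right) \left(-31\right)\right) \frac{1}{767}} = \frac{1}{-10 + \left(-468 + \frac{403}{2}\right) \frac{1}{767}} = \frac{1}{-10 - \frac{41}{118}} = \frac{1}{- \frac{1221}{118}} = - \frac{118}{1221}$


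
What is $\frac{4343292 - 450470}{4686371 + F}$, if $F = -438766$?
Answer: $\frac{3892822}{4247605} \approx 0.91647$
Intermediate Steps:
$\frac{4343292 - 450470}{4686371 + F} = \frac{4343292 - 450470}{4686371 - 438766} = \frac{3892822}{4247605}$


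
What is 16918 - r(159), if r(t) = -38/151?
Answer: 2554656/151 ≈ 16918.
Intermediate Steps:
r(t) = -38/151 (r(t) = -38*1/151 = -38/151)
16918 - r(159) = 16918 - 1*(-38/151) = 16918 + 38/151 = 2554656/151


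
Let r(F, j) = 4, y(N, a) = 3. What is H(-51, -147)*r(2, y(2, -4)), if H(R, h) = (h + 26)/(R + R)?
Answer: 242/51 ≈ 4.7451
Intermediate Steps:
H(R, h) = (26 + h)/(2*R) (H(R, h) = (26 + h)/((2*R)) = (26 + h)*(1/(2*R)) = (26 + h)/(2*R))
H(-51, -147)*r(2, y(2, -4)) = ((½)*(26 - 147)/(-51))*4 = ((½)*(-1/51)*(-121))*4 = (121/102)*4 = 242/51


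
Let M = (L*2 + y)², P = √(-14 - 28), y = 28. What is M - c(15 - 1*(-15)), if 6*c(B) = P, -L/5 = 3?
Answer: 4 - I*√42/6 ≈ 4.0 - 1.0801*I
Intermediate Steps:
L = -15 (L = -5*3 = -15)
P = I*√42 (P = √(-42) = I*√42 ≈ 6.4807*I)
c(B) = I*√42/6 (c(B) = (I*√42)/6 = I*√42/6)
M = 4 (M = (-15*2 + 28)² = (-30 + 28)² = (-2)² = 4)
M - c(15 - 1*(-15)) = 4 - I*√42/6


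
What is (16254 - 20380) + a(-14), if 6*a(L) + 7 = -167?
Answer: -4155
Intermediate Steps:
a(L) = -29 (a(L) = -7/6 + (1/6)*(-167) = -7/6 - 167/6 = -29)
(16254 - 20380) + a(-14) = (16254 - 20380) - 29 = -4126 - 29 = -4155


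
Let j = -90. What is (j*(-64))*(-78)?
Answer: -449280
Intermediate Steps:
(j*(-64))*(-78) = -90*(-64)*(-78) = 5760*(-78) = -449280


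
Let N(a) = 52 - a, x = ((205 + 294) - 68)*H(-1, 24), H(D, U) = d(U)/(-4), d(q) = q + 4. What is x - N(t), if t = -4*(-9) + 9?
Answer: -3024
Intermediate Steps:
d(q) = 4 + q
t = 45 (t = 36 + 9 = 45)
H(D, U) = -1 - U/4 (H(D, U) = (4 + U)/(-4) = (4 + U)*(-¼) = -1 - U/4)
x = -3017 (x = ((205 + 294) - 68)*(-1 - ¼*24) = (499 - 68)*(-1 - 6) = 431*(-7) = -3017)
x - N(t) = -3017 - (52 - 1*45) = -3017 - (52 - 45) = -3017 - 1*7 = -3017 - 7 = -3024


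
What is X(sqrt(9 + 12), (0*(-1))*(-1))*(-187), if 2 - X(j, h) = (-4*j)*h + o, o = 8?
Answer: 1122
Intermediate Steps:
X(j, h) = -6 + 4*h*j (X(j, h) = 2 - ((-4*j)*h + 8) = 2 - (-4*h*j + 8) = 2 - (8 - 4*h*j) = 2 + (-8 + 4*h*j) = -6 + 4*h*j)
X(sqrt(9 + 12), (0*(-1))*(-1))*(-187) = (-6 + 4*((0*(-1))*(-1))*sqrt(9 + 12))*(-187) = (-6 + 4*(0*(-1))*sqrt(21))*(-187) = (-6 + 4*0*sqrt(21))*(-187) = (-6 + 0)*(-187) = -6*(-187) = 1122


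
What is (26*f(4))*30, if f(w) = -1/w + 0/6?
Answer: -195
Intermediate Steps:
f(w) = -1/w (f(w) = -1/w + 0*(1/6) = -1/w + 0 = -1/w)
(26*f(4))*30 = (26*(-1/4))*30 = -13/2*30 = -195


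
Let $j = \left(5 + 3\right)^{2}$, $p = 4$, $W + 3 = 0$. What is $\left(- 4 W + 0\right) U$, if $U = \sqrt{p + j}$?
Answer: $24 \sqrt{17} \approx 98.955$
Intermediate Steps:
$W = -3$ ($W = -3 + 0 = -3$)
$j = 64$ ($j = 8^{2} = 64$)
$U = 2 \sqrt{17}$ ($U = \sqrt{4 + 64} = \sqrt{68} = 2 \sqrt{17} \approx 8.2462$)
$\left(- 4 W + 0\right) U = \left(\left(-4\right) \left(-3\right) + 0\right) 2 \sqrt{17} = \left(12 + 0\right) 2 \sqrt{17} = 12 \cdot 2 \sqrt{17} = 24 \sqrt{17}$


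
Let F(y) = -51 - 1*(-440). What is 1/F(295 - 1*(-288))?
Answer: 1/389 ≈ 0.0025707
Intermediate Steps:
F(y) = 389 (F(y) = -51 + 440 = 389)
1/F(295 - 1*(-288)) = 1/389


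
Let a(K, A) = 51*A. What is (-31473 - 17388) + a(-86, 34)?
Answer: -47127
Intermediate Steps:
(-31473 - 17388) + a(-86, 34) = (-31473 - 17388) + 51*34 = -48861 + 1734 = -47127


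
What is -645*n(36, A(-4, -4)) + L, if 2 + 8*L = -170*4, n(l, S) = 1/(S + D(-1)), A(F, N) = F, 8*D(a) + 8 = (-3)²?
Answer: 10069/124 ≈ 81.202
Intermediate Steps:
D(a) = ⅛ (D(a) = -1 + (⅛)*(-3)² = -1 + (⅛)*9 = -1 + 9/8 = ⅛)
n(l, S) = 1/(⅛ + S) (n(l, S) = 1/(S + ⅛) = 1/(⅛ + S))
L = -341/4 (L = -¼ + (-170*4)/8 = -¼ + (⅛)*(-680) = -¼ - 85 = -341/4 ≈ -85.250)
-645*n(36, A(-4, -4)) + L = -5160/(1 + 8*(-4)) - 341/4 = -5160/(1 - 32) - 341/4 = -5160/(-31) - 341/4 = -5160*(-1)/31 - 341/4 = -645*(-8/31) - 341/4 = 5160/31 - 341/4 = 10069/124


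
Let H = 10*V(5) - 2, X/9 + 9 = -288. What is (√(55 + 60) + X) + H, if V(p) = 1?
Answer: -2665 + √115 ≈ -2654.3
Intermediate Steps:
X = -2673 (X = -81 + 9*(-288) = -81 - 2592 = -2673)
H = 8 (H = 10*1 - 2 = 10 - 2 = 8)
(√(55 + 60) + X) + H = (√(55 + 60) - 2673) + 8 = (√115 - 2673) + 8 = (-2673 + √115) + 8 = -2665 + √115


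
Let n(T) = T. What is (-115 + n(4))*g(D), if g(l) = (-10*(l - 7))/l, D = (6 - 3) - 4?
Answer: 8880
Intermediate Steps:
D = -1 (D = 3 - 4 = -1)
g(l) = (70 - 10*l)/l (g(l) = (-10*(-7 + l))/l = (70 - 10*l)/l)
(-115 + n(4))*g(D) = (-115 + 4)*(-10 + 70/(-1)) = -111*(-10 + 70*(-1)) = -111*(-10 - 70) = -111*(-80) = 8880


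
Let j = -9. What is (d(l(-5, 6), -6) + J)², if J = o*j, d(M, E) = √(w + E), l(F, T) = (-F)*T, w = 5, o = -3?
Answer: (27 + I)² ≈ 728.0 + 54.0*I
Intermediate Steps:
l(F, T) = -F*T
d(M, E) = √(5 + E)
J = 27 (J = -3*(-9) = 27)
(d(l(-5, 6), -6) + J)² = (√(5 - 6) + 27)² = (√(-1) + 27)² = (I + 27)² = (27 + I)²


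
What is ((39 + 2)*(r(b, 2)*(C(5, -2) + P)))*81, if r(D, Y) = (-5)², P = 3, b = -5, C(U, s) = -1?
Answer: 166050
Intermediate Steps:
r(D, Y) = 25
((39 + 2)*(r(b, 2)*(C(5, -2) + P)))*81 = ((39 + 2)*(25*(-1 + 3)))*81 = (41*(25*2))*81 = (41*50)*81 = 2050*81 = 166050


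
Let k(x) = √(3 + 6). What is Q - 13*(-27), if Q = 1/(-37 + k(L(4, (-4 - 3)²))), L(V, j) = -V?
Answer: 11933/34 ≈ 350.97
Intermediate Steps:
k(x) = 3 (k(x) = √9 = 3)
Q = -1/34 (Q = 1/(-37 + 3) = 1/(-34) = -1/34 ≈ -0.029412)
Q - 13*(-27) = -1/34 - 13*(-27) = -1/34 + 351 = 11933/34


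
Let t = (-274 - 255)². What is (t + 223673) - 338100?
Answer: 165414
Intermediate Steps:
t = 279841 (t = (-529)² = 279841)
(t + 223673) - 338100 = (279841 + 223673) - 338100 = 503514 - 338100 = 165414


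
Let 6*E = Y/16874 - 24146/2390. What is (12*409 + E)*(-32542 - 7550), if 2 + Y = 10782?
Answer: -13868918483006/70505 ≈ -1.9671e+8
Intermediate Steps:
Y = 10780 (Y = -2 + 10782 = 10780)
E = -8674441/5499390 (E = (10780/16874 - 24146/2390)/6 = (10780*(1/16874) - 24146*1/2390)/6 = (490/767 - 12073/1195)/6 = (1/6)*(-8674441/916565) = -8674441/5499390 ≈ -1.5773)
(12*409 + E)*(-32542 - 7550) = (12*409 - 8674441/5499390)*(-32542 - 7550) = (4908 - 8674441/5499390)*(-40092) = (26982331679/5499390)*(-40092) = -13868918483006/70505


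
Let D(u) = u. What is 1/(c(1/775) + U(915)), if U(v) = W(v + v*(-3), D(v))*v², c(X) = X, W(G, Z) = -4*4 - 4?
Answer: -775/12976987499 ≈ -5.9721e-8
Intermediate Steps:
W(G, Z) = -20 (W(G, Z) = -16 - 4 = -20)
U(v) = -20*v²
1/(c(1/775) + U(915)) = 1/(1/775 - 20*915²) = 1/(1/775 - 20*837225) = 1/(1/775 - 16744500) = 1/(-12976987499/775) = -775/12976987499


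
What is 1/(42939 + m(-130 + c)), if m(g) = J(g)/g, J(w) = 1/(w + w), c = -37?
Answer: 55778/2395051543 ≈ 2.3289e-5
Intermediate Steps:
J(w) = 1/(2*w)
m(g) = 1/(2*g**2) (m(g) = (1/(2*g))/g = 1/(2*g**2))
1/(42939 + m(-130 + c)) = 1/(42939 + 1/(2*(-130 - 37)**2)) = 1/(42939 + (1/2)/(-167)**2) = 1/(42939 + (1/2)*(1/27889)) = 1/(42939 + 1/55778) = 1/(2395051543/55778) = 55778/2395051543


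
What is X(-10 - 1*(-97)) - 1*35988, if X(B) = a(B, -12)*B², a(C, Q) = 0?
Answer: -35988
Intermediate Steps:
X(B) = 0 (X(B) = 0*B² = 0)
X(-10 - 1*(-97)) - 1*35988 = 0 - 1*35988 = 0 - 35988 = -35988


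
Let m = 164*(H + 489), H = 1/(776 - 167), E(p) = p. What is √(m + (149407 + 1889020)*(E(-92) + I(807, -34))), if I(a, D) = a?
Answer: √540579641866257/609 ≈ 38178.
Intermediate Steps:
H = 1/609 ≈ 0.0016420
m = 48839528/609 (m = 164*(1/609 + 489) = 164*(297802/609) = 48839528/609 ≈ 80196.)
√(m + (149407 + 1889020)*(E(-92) + I(807, -34))) = √(48839528/609 + (149407 + 1889020)*(-92 + 807)) = √(48839528/609 + 2038427*715) = √(48839528/609 + 1457475305) = √(887651300273/609) = √540579641866257/609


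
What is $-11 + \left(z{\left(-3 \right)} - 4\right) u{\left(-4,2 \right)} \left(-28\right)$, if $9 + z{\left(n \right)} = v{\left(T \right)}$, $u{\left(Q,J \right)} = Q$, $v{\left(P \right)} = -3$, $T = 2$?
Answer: $-1803$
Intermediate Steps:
$z{\left(n \right)} = -12$ ($z{\left(n \right)} = -9 - 3 = -12$)
$-11 + \left(z{\left(-3 \right)} - 4\right) u{\left(-4,2 \right)} \left(-28\right) = -11 + \left(-12 - 4\right) \left(-4\right) \left(-28\right) = -11 + \left(-16\right) \left(-4\right) \left(-28\right) = -11 + 64 \left(-28\right) = -11 - 1792 = -1803$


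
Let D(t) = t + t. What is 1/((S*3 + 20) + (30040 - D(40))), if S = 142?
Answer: 1/30406 ≈ 3.2888e-5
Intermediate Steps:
D(t) = 2*t
1/((S*3 + 20) + (30040 - D(40))) = 1/((142*3 + 20) + (30040 - 2*40)) = 1/((426 + 20) + (30040 - 1*80)) = 1/(446 + (30040 - 80)) = 1/(446 + 29960) = 1/30406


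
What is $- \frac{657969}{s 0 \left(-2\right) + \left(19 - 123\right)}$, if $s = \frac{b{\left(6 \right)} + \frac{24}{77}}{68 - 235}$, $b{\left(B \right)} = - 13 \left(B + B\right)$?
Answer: $\frac{50613}{8} \approx 6326.6$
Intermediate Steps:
$b{\left(B \right)} = - 26 B$ ($b{\left(B \right)} = - 13 \cdot 2 B = - 26 B$)
$s = \frac{11988}{12859}$ ($s = \frac{\left(-26\right) 6 + \frac{24}{77}}{68 - 235} = \frac{-156 + 24 \cdot \frac{1}{77}}{-167} = \left(-156 + \frac{24}{77}\right) \left(- \frac{1}{167}\right) = \left(- \frac{11988}{77}\right) \left(- \frac{1}{167}\right) = \frac{11988}{12859} \approx 0.93227$)
$- \frac{657969}{s 0 \left(-2\right) + \left(19 - 123\right)} = - \frac{657969}{\frac{11988 \cdot 0 \left(-2\right)}{12859} + \left(19 - 123\right)} = - \frac{657969}{\frac{11988}{12859} \cdot 0 - 104} = - \frac{657969}{0 - 104} = - \frac{657969}{-104} = \left(-657969\right) \left(- \frac{1}{104}\right) = \frac{50613}{8}$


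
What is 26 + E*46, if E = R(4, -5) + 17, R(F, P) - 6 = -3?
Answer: 946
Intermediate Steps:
R(F, P) = 3 (R(F, P) = 6 - 3 = 3)
E = 20 (E = 3 + 17 = 20)
26 + E*46 = 26 + 20*46 = 26 + 920 = 946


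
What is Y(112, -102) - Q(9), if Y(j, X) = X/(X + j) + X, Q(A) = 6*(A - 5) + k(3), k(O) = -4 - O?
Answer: -646/5 ≈ -129.20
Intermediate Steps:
Q(A) = -37 + 6*A (Q(A) = 6*(A - 5) + (-4 - 1*3) = 6*(-5 + A) + (-4 - 3) = (-30 + 6*A) - 7 = -37 + 6*A)
Y(j, X) = X + X/(X + j) (Y(j, X) = X/(X + j) + X = X + X/(X + j))
Y(112, -102) - Q(9) = -102*(1 - 102 + 112)/(-102 + 112) - (-37 + 6*9) = -102*11/10 - (-37 + 54) = -102*1/10*11 - 1*17 = -561/5 - 17 = -646/5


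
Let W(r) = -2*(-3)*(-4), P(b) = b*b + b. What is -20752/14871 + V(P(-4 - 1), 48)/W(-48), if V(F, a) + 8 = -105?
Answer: 131375/39656 ≈ 3.3129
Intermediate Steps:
P(b) = b + b² (P(b) = b² + b = b + b²)
V(F, a) = -113 (V(F, a) = -8 - 105 = -113)
W(r) = -24 (W(r) = 6*(-4) = -24)
-20752/14871 + V(P(-4 - 1), 48)/W(-48) = -20752/14871 - 113/(-24) = -20752*1/14871 - 113*(-1/24) = -20752/14871 + 113/24 = 131375/39656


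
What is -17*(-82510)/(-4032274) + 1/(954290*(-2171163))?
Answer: -1453109409541941587/4177272837690399990 ≈ -0.34786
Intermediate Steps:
-17*(-82510)/(-4032274) + 1/(954290*(-2171163)) = 1402670*(-1/4032274) + (1/954290)*(-1/2171163) = -701335/2016137 - 1/2071919139270 = -1453109409541941587/4177272837690399990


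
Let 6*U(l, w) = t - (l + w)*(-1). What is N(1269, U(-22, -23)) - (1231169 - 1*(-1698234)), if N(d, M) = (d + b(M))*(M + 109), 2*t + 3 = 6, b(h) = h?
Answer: -44816319/16 ≈ -2.8010e+6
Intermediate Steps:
t = 3/2 (t = -3/2 + (½)*6 = -3/2 + 3 = 3/2 ≈ 1.5000)
U(l, w) = ¼ + l/6 + w/6 (U(l, w) = (3/2 - (l + w)*(-1))/6 = (3/2 - (-l - w))/6 = (3/2 + (l + w))/6 = (3/2 + l + w)/6 = ¼ + l/6 + w/6)
N(d, M) = (109 + M)*(M + d) (N(d, M) = (d + M)*(M + 109) = (M + d)*(109 + M) = (109 + M)*(M + d))
N(1269, U(-22, -23)) - (1231169 - 1*(-1698234)) = ((¼ + (⅙)*(-22) + (⅙)*(-23))² + 109*(¼ + (⅙)*(-22) + (⅙)*(-23)) + 109*1269 + (¼ + (⅙)*(-22) + (⅙)*(-23))*1269) - (1231169 - 1*(-1698234)) = ((¼ - 11/3 - 23/6)² + 109*(¼ - 11/3 - 23/6) + 138321 + (¼ - 11/3 - 23/6)*1269) - (1231169 + 1698234) = ((-29/4)² + 109*(-29/4) + 138321 - 29/4*1269) - 1*2929403 = (841/16 - 3161/4 + 138321 - 36801/4) - 2929403 = 2054129/16 - 2929403 = -44816319/16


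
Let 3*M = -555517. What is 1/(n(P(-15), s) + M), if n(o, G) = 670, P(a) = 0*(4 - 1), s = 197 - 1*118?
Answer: -3/553507 ≈ -5.4200e-6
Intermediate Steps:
s = 79 (s = 197 - 118 = 79)
P(a) = 0 (P(a) = 0*3 = 0)
M = -555517/3 (M = (1/3)*(-555517) = -555517/3 ≈ -1.8517e+5)
1/(n(P(-15), s) + M) = 1/(670 - 555517/3) = 1/(-553507/3) = -3/553507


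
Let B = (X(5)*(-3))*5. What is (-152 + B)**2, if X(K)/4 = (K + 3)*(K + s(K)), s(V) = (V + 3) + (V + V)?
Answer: 125260864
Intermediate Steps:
s(V) = 3 + 3*V (s(V) = (3 + V) + 2*V = 3 + 3*V)
X(K) = 4*(3 + K)*(3 + 4*K) (X(K) = 4*((K + 3)*(K + (3 + 3*K))) = 4*((3 + K)*(3 + 4*K)) = 4*(3 + K)*(3 + 4*K))
B = -11040 (B = ((36 + 16*5**2 + 60*5)*(-3))*5 = ((36 + 16*25 + 300)*(-3))*5 = ((36 + 400 + 300)*(-3))*5 = (736*(-3))*5 = -2208*5 = -11040)
(-152 + B)**2 = (-152 - 11040)**2 = (-11192)**2 = 125260864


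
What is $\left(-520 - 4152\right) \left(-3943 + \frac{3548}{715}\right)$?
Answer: $\frac{13154936384}{715} \approx 1.8399 \cdot 10^{7}$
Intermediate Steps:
$\left(-520 - 4152\right) \left(-3943 + \frac{3548}{715}\right) = - 4672 \left(-3943 + 3548 \cdot \frac{1}{715}\right) = - 4672 \left(-3943 + \frac{3548}{715}\right) = \left(-4672\right) \left(- \frac{2815697}{715}\right) = \frac{13154936384}{715}$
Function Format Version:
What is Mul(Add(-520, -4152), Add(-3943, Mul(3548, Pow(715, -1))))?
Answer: Rational(13154936384, 715) ≈ 1.8399e+7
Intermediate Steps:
Mul(Add(-520, -4152), Add(-3943, Mul(3548, Pow(715, -1)))) = Mul(-4672, Add(-3943, Mul(3548, Rational(1, 715)))) = Mul(-4672, Add(-3943, Rational(3548, 715))) = Mul(-4672, Rational(-2815697, 715)) = Rational(13154936384, 715)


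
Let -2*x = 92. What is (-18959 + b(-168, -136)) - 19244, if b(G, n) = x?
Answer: -38249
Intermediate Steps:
x = -46 (x = -½*92 = -46)
b(G, n) = -46
(-18959 + b(-168, -136)) - 19244 = (-18959 - 46) - 19244 = -19005 - 19244 = -38249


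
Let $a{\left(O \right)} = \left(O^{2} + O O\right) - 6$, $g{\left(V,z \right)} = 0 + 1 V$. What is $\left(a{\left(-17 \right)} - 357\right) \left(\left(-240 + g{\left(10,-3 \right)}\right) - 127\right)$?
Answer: $-76755$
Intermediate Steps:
$g{\left(V,z \right)} = V$ ($g{\left(V,z \right)} = 0 + V = V$)
$a{\left(O \right)} = -6 + 2 O^{2}$ ($a{\left(O \right)} = \left(O^{2} + O^{2}\right) - 6 = 2 O^{2} - 6 = -6 + 2 O^{2}$)
$\left(a{\left(-17 \right)} - 357\right) \left(\left(-240 + g{\left(10,-3 \right)}\right) - 127\right) = \left(\left(-6 + 2 \left(-17\right)^{2}\right) - 357\right) \left(\left(-240 + 10\right) - 127\right) = \left(\left(-6 + 2 \cdot 289\right) - 357\right) \left(-230 - 127\right) = \left(\left(-6 + 578\right) - 357\right) \left(-357\right) = \left(572 - 357\right) \left(-357\right) = 215 \left(-357\right) = -76755$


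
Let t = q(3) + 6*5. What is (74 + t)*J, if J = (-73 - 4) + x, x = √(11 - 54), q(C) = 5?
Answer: -8393 + 109*I*√43 ≈ -8393.0 + 714.76*I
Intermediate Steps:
x = I*√43 (x = √(-43) = I*√43 ≈ 6.5574*I)
t = 35 (t = 5 + 6*5 = 5 + 30 = 35)
J = -77 + I*√43 (J = (-73 - 4) + I*√43 = -77 + I*√43 ≈ -77.0 + 6.5574*I)
(74 + t)*J = (74 + 35)*(-77 + I*√43) = 109*(-77 + I*√43) = -8393 + 109*I*√43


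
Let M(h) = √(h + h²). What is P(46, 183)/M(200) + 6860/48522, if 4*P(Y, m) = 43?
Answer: 3430/24261 + 43*√402/16080 ≈ 0.19500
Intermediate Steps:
P(Y, m) = 43/4 (P(Y, m) = (¼)*43 = 43/4)
P(46, 183)/M(200) + 6860/48522 = 43/(4*(√(200*(1 + 200)))) + 6860/48522 = 43/(4*(√(200*201))) + 6860*(1/48522) = 43/(4*(√40200)) + 3430/24261 = 43/(4*((10*√402))) + 3430/24261 = 43*(√402/4020)/4 + 3430/24261 = 43*√402/16080 + 3430/24261 = 3430/24261 + 43*√402/16080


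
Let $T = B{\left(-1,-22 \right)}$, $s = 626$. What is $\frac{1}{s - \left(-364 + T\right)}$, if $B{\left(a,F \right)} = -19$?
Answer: $\frac{1}{1009} \approx 0.00099108$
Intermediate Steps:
$T = -19$
$\frac{1}{s - \left(-364 + T\right)} = \frac{1}{626 + \left(364 - -19\right)} = \frac{1}{626 + \left(364 + 19\right)} = \frac{1}{626 + 383} = \frac{1}{1009}$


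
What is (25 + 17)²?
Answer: 1764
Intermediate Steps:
(25 + 17)² = 42² = 1764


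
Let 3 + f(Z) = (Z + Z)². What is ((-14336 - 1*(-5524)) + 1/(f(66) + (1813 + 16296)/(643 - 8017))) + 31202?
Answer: 2875868891924/128444345 ≈ 22390.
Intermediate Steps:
f(Z) = -3 + 4*Z² (f(Z) = -3 + (Z + Z)² = -3 + (2*Z)² = -3 + 4*Z²)
((-14336 - 1*(-5524)) + 1/(f(66) + (1813 + 16296)/(643 - 8017))) + 31202 = ((-14336 - 1*(-5524)) + 1/((-3 + 4*66²) + (1813 + 16296)/(643 - 8017))) + 31202 = ((-14336 + 5524) + 1/((-3 + 4*4356) + 18109/(-7374))) + 31202 = (-8812 + 1/((-3 + 17424) + 18109*(-1/7374))) + 31202 = (-8812 + 1/(17421 - 18109/7374)) + 31202 = (-8812 + 1/(128444345/7374)) + 31202 = (-8812 + 7374/128444345) + 31202 = -1131851560766/128444345 + 31202 = 2875868891924/128444345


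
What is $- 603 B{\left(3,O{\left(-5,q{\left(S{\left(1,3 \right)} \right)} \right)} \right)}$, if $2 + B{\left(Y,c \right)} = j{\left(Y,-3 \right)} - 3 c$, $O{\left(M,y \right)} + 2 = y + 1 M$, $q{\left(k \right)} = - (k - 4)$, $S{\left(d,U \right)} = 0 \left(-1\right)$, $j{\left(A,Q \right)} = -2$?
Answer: $-3015$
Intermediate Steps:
$S{\left(d,U \right)} = 0$
$q{\left(k \right)} = 4 - k$ ($q{\left(k \right)} = - (-4 + k) = 4 - k$)
$O{\left(M,y \right)} = -2 + M + y$ ($O{\left(M,y \right)} = -2 + \left(y + 1 M\right) = -2 + \left(y + M\right) = -2 + \left(M + y\right) = -2 + M + y$)
$B{\left(Y,c \right)} = -4 - 3 c$ ($B{\left(Y,c \right)} = -2 - \left(2 + 3 c\right) = -4 - 3 c$)
$- 603 B{\left(3,O{\left(-5,q{\left(S{\left(1,3 \right)} \right)} \right)} \right)} = - 603 \left(-4 - 3 \left(-2 - 5 + \left(4 - 0\right)\right)\right) = - 603 \left(-4 - 3 \left(-2 - 5 + \left(4 + 0\right)\right)\right) = - 603 \left(-4 - 3 \left(-2 - 5 + 4\right)\right) = - 603 \left(-4 - -9\right) = - 603 \left(-4 + 9\right) = \left(-603\right) 5 = -3015$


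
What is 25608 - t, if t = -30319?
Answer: 55927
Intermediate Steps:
25608 - t = 25608 - 1*(-30319) = 25608 + 30319 = 55927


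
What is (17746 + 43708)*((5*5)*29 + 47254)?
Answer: 2948501466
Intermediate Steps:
(17746 + 43708)*((5*5)*29 + 47254) = 61454*(25*29 + 47254) = 61454*(725 + 47254) = 61454*47979 = 2948501466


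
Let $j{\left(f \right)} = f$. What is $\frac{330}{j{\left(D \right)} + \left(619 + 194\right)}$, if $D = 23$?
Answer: $\frac{15}{38} \approx 0.39474$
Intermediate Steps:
$\frac{330}{j{\left(D \right)} + \left(619 + 194\right)} = \frac{330}{23 + \left(619 + 194\right)} = \frac{330}{23 + 813} = \frac{330}{836} = 330 \cdot \frac{1}{836} = \frac{15}{38}$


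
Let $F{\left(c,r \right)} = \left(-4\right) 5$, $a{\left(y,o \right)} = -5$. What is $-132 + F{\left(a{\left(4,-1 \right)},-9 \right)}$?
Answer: $-152$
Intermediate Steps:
$F{\left(c,r \right)} = -20$
$-132 + F{\left(a{\left(4,-1 \right)},-9 \right)} = -132 - 20 = -152$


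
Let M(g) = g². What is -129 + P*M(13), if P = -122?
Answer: -20747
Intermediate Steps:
-129 + P*M(13) = -129 - 122*13² = -129 - 122*169 = -129 - 20618 = -20747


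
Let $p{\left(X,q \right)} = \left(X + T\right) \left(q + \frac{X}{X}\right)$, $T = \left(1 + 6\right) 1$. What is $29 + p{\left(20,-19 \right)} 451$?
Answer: $-219157$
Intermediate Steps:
$T = 7$ ($T = 7 \cdot 1 = 7$)
$p{\left(X,q \right)} = \left(1 + q\right) \left(7 + X\right)$ ($p{\left(X,q \right)} = \left(X + 7\right) \left(q + \frac{X}{X}\right) = \left(7 + X\right) \left(q + 1\right) = \left(7 + X\right) \left(1 + q\right) = \left(1 + q\right) \left(7 + X\right)$)
$29 + p{\left(20,-19 \right)} 451 = 29 + \left(7 + 20 + 7 \left(-19\right) + 20 \left(-19\right)\right) 451 = 29 + \left(7 + 20 - 133 - 380\right) 451 = 29 - 219186 = -219157$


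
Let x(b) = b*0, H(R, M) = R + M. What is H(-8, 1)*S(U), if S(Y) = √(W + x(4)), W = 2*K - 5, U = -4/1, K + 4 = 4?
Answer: -7*I*√5 ≈ -15.652*I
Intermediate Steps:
K = 0 (K = -4 + 4 = 0)
U = -4 (U = -4*1 = -4)
W = -5 (W = 2*0 - 5 = 0 - 5 = -5)
H(R, M) = M + R
x(b) = 0
S(Y) = I*√5 (S(Y) = √(-5 + 0) = √(-5) = I*√5)
H(-8, 1)*S(U) = (1 - 8)*(I*√5) = -7*I*√5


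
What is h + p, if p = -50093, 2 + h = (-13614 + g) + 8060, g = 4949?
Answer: -50700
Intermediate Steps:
h = -607 (h = -2 + ((-13614 + 4949) + 8060) = -2 + (-8665 + 8060) = -2 - 605 = -607)
h + p = -607 - 50093 = -50700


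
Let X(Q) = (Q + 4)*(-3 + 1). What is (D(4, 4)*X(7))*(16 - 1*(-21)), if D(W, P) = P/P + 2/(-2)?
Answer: 0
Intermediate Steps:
X(Q) = -8 - 2*Q (X(Q) = (4 + Q)*(-2) = -8 - 2*Q)
D(W, P) = 0 (D(W, P) = 1 + 2*(-½) = 1 - 1 = 0)
(D(4, 4)*X(7))*(16 - 1*(-21)) = (0*(-8 - 2*7))*(16 - 1*(-21)) = (0*(-8 - 14))*(16 + 21) = (0*(-22))*37 = 0*37 = 0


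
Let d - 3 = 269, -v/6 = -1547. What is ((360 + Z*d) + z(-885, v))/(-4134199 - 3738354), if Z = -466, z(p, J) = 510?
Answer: 125882/7872553 ≈ 0.015990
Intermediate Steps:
v = 9282 (v = -6*(-1547) = 9282)
d = 272 (d = 3 + 269 = 272)
((360 + Z*d) + z(-885, v))/(-4134199 - 3738354) = ((360 - 466*272) + 510)/(-4134199 - 3738354) = ((360 - 126752) + 510)/(-7872553) = (-126392 + 510)*(-1/7872553) = -125882*(-1/7872553) = 125882/7872553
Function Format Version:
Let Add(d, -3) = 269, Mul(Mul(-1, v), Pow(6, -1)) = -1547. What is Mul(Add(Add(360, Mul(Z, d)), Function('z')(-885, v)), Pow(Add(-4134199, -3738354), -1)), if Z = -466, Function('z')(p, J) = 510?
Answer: Rational(125882, 7872553) ≈ 0.015990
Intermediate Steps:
v = 9282 (v = Mul(-6, -1547) = 9282)
d = 272 (d = Add(3, 269) = 272)
Mul(Add(Add(360, Mul(Z, d)), Function('z')(-885, v)), Pow(Add(-4134199, -3738354), -1)) = Mul(Add(Add(360, Mul(-466, 272)), 510), Pow(Add(-4134199, -3738354), -1)) = Mul(Add(Add(360, -126752), 510), Pow(-7872553, -1)) = Mul(Add(-126392, 510), Rational(-1, 7872553)) = Mul(-125882, Rational(-1, 7872553)) = Rational(125882, 7872553)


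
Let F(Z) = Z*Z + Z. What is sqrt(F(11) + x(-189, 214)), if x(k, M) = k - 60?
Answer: 3*I*sqrt(13) ≈ 10.817*I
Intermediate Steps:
x(k, M) = -60 + k
F(Z) = Z + Z**2 (F(Z) = Z**2 + Z = Z + Z**2)
sqrt(F(11) + x(-189, 214)) = sqrt(11*(1 + 11) + (-60 - 189)) = sqrt(11*12 - 249) = sqrt(132 - 249) = sqrt(-117) = 3*I*sqrt(13)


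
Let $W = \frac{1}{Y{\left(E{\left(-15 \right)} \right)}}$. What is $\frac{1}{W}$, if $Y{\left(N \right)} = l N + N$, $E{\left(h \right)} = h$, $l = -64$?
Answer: $945$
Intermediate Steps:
$Y{\left(N \right)} = - 63 N$ ($Y{\left(N \right)} = - 64 N + N = - 63 N$)
$W = \frac{1}{945}$ ($W = \frac{1}{\left(-63\right) \left(-15\right)} = \frac{1}{945} \approx 0.0010582$)
$\frac{1}{W} = \frac{1}{\frac{1}{945}} = 945$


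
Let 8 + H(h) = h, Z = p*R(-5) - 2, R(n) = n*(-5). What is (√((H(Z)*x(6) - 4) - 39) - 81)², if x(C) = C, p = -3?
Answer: (81 - I*√553)² ≈ 6008.0 - 3809.6*I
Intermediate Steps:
R(n) = -5*n
Z = -77 (Z = -(-15)*(-5) - 2 = -3*25 - 2 = -75 - 2 = -77)
H(h) = -8 + h
(√((H(Z)*x(6) - 4) - 39) - 81)² = (√(((-8 - 77)*6 - 4) - 39) - 81)² = (√((-85*6 - 4) - 39) - 81)² = (√((-510 - 4) - 39) - 81)² = (√(-514 - 39) - 81)² = (√(-553) - 81)² = (I*√553 - 81)² = (-81 + I*√553)²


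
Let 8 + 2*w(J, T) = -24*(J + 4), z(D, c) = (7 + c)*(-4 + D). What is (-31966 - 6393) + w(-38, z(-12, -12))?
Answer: -37955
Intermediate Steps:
z(D, c) = (-4 + D)*(7 + c)
w(J, T) = -52 - 12*J (w(J, T) = -4 + (-24*(J + 4))/2 = -4 + (-24*(4 + J))/2 = -4 + (-96 - 24*J)/2 = -4 + (-48 - 12*J) = -52 - 12*J)
(-31966 - 6393) + w(-38, z(-12, -12)) = (-31966 - 6393) + (-52 - 12*(-38)) = -38359 + (-52 + 456) = -38359 + 404 = -37955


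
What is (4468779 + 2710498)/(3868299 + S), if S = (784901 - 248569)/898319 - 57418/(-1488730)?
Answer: 4800619003451479495/2586643855884697416 ≈ 1.8559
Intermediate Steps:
S = 425016609351/668677222435 (S = 536332*(1/898319) - 57418*(-1/1488730) = 536332/898319 + 28709/744365 = 425016609351/668677222435 ≈ 0.63561)
(4468779 + 2710498)/(3868299 + S) = (4468779 + 2710498)/(3868299 + 425016609351/668677222435) = 7179277/(2586643855884697416/668677222435) = 7179277*(668677222435/2586643855884697416) = 4800619003451479495/2586643855884697416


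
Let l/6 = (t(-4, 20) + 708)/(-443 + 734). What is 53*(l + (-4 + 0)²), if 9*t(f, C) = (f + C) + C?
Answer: 157728/97 ≈ 1626.1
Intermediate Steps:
t(f, C) = f/9 + 2*C/9 (t(f, C) = ((f + C) + C)/9 = ((C + f) + C)/9 = (f + 2*C)/9 = f/9 + 2*C/9)
l = 1424/97 (l = 6*((((⅑)*(-4) + (2/9)*20) + 708)/(-443 + 734)) = 6*(((-4/9 + 40/9) + 708)/291) = 6*((4 + 708)*(1/291)) = 6*(712*(1/291)) = 6*(712/291) = 1424/97 ≈ 14.680)
53*(l + (-4 + 0)²) = 53*(1424/97 + (-4 + 0)²) = 53*(1424/97 + (-4)²) = 53*(1424/97 + 16) = 53*(2976/97) = 157728/97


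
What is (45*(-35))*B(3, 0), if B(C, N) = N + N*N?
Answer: 0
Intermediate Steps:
B(C, N) = N + N²
(45*(-35))*B(3, 0) = (45*(-35))*(0*(1 + 0)) = -0 = -1575*0 = 0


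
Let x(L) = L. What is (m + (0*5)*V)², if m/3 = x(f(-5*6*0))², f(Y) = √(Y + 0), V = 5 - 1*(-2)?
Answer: 0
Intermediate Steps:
V = 7 (V = 5 + 2 = 7)
f(Y) = √Y
m = 0 (m = 3*(√(-5*6*0))² = 3*(√(-30*0))² = 3*(√0)² = 3*0² = 3*0 = 0)
(m + (0*5)*V)² = (0 + (0*5)*7)² = (0 + 0*7)² = (0 + 0)² = 0² = 0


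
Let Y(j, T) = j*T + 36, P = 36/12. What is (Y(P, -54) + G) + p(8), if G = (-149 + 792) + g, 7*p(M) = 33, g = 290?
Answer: 5682/7 ≈ 811.71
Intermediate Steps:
p(M) = 33/7 (p(M) = (⅐)*33 = 33/7)
P = 3 (P = 36*(1/12) = 3)
Y(j, T) = 36 + T*j (Y(j, T) = T*j + 36 = 36 + T*j)
G = 933 (G = (-149 + 792) + 290 = 643 + 290 = 933)
(Y(P, -54) + G) + p(8) = ((36 - 54*3) + 933) + 33/7 = ((36 - 162) + 933) + 33/7 = (-126 + 933) + 33/7 = 807 + 33/7 = 5682/7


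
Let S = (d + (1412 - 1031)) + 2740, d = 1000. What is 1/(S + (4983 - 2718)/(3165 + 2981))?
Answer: 6146/25329931 ≈ 0.00024264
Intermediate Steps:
S = 4121 (S = (1000 + (1412 - 1031)) + 2740 = (1000 + 381) + 2740 = 1381 + 2740 = 4121)
1/(S + (4983 - 2718)/(3165 + 2981)) = 1/(4121 + (4983 - 2718)/(3165 + 2981)) = 1/(4121 + 2265/6146) = 1/(25329931/6146) = 6146/25329931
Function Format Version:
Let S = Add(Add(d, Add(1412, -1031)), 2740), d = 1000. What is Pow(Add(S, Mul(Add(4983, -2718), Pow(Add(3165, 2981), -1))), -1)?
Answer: Rational(6146, 25329931) ≈ 0.00024264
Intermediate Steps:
S = 4121 (S = Add(Add(1000, Add(1412, -1031)), 2740) = Add(Add(1000, 381), 2740) = Add(1381, 2740) = 4121)
Pow(Add(S, Mul(Add(4983, -2718), Pow(Add(3165, 2981), -1))), -1) = Pow(Add(4121, Mul(Add(4983, -2718), Pow(Add(3165, 2981), -1))), -1) = Pow(Add(4121, Mul(2265, Pow(6146, -1))), -1) = Pow(Add(4121, Mul(2265, Rational(1, 6146))), -1) = Pow(Add(4121, Rational(2265, 6146)), -1) = Pow(Rational(25329931, 6146), -1) = Rational(6146, 25329931)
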